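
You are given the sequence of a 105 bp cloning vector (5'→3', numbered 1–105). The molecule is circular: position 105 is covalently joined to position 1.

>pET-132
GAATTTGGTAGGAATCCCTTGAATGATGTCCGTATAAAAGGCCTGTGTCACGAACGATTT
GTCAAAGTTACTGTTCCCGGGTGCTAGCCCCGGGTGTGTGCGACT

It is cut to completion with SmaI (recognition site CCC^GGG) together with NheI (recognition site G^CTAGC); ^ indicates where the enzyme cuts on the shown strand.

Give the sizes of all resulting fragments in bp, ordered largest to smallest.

92, 8, 5 bp

SmaI sites (CCCGGG) start at positions 76, 89.
SmaI cuts after base 3 of each site, so after positions 78, 91.
The NheI site (GCTAGC) starts at position 83.
NheI cuts after the first base of each site, so after position 83.
Combined cut positions: 78, 83, 91.
Circular molecule, 3 cuts → 3 fragments:
  79–83 → 5 bp
  84–91 → 8 bp
  92–105 then 1–78 → 14 + 78 = 92 bp
Sorted largest to smallest: 92, 8, 5 bp.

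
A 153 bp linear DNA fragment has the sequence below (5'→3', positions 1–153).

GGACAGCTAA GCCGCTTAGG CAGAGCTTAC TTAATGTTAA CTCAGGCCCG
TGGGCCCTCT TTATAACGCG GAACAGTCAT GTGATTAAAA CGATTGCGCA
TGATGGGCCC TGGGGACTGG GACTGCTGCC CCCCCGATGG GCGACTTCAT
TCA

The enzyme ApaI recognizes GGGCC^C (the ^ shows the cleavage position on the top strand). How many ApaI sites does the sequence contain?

2

GGGCCC occurs starting at positions 52, 105.
ApaI cuts at 2 sites.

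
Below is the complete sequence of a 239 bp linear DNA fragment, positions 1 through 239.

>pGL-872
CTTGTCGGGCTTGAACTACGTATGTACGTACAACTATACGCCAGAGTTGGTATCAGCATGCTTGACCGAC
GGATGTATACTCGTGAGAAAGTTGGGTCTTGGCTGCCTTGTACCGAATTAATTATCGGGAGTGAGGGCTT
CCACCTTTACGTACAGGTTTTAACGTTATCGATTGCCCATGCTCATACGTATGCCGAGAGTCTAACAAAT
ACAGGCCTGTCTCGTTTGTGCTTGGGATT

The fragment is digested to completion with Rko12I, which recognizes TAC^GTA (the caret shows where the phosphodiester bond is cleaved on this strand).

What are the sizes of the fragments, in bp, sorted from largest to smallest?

Rko12I sites (TACGTA) start at positions 17, 25, 148, 186.
Rko12I cuts after base 3 of each site, so after positions 19, 27, 150, 188.
Linear molecule, 4 cuts → 5 fragments:
  1–19 → 19 bp
  20–27 → 8 bp
  28–150 → 123 bp
  151–188 → 38 bp
  189–239 → 51 bp
Sorted largest to smallest: 123, 51, 38, 19, 8 bp.

123, 51, 38, 19, 8 bp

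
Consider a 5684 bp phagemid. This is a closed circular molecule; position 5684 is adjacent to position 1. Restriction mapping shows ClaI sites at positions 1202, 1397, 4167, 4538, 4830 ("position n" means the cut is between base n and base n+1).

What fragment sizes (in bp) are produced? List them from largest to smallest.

2770, 2056, 371, 292, 195 bp

Circular molecule, 5 cuts → 5 fragments:
  1397 − 1202 = 195 bp
  4167 − 1397 = 2770 bp
  4538 − 4167 = 371 bp
  4830 − 4538 = 292 bp
  wrap: 5684 − 4830 + 1202 = 2056 bp
Sorted largest to smallest: 2770, 2056, 371, 292, 195 bp.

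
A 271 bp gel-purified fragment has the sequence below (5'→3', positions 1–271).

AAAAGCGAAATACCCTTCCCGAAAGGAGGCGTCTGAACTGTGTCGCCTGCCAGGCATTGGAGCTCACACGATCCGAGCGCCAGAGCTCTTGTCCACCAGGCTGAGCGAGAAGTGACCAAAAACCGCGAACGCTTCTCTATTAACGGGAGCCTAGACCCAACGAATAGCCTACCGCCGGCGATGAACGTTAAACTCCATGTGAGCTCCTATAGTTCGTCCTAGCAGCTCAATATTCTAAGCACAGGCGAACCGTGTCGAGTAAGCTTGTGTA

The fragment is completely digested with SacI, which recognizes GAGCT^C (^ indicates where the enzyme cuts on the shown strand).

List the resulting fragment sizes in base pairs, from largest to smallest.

SacI sites (GAGCTC) start at positions 60, 83, 201.
SacI cuts after base 5 of each site (before the last base), so after positions 64, 87, 205.
Linear molecule, 3 cuts → 4 fragments:
  1–64 → 64 bp
  65–87 → 23 bp
  88–205 → 118 bp
  206–271 → 66 bp
Sorted largest to smallest: 118, 66, 64, 23 bp.

118, 66, 64, 23 bp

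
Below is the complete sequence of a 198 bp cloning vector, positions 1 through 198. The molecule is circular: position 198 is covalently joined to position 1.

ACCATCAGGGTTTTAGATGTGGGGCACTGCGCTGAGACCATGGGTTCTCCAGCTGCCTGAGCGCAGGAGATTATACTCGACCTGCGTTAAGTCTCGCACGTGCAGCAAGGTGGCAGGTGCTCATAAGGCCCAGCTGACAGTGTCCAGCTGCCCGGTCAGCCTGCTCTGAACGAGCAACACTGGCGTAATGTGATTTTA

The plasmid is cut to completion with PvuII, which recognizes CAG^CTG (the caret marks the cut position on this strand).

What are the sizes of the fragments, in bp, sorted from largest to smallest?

PvuII sites (CAGCTG) start at positions 50, 131, 145.
PvuII cuts after base 3 of each site, so after positions 52, 133, 147.
Circular molecule, 3 cuts → 3 fragments:
  53–133 → 81 bp
  134–147 → 14 bp
  148–198 then 1–52 → 51 + 52 = 103 bp
Sorted largest to smallest: 103, 81, 14 bp.

103, 81, 14 bp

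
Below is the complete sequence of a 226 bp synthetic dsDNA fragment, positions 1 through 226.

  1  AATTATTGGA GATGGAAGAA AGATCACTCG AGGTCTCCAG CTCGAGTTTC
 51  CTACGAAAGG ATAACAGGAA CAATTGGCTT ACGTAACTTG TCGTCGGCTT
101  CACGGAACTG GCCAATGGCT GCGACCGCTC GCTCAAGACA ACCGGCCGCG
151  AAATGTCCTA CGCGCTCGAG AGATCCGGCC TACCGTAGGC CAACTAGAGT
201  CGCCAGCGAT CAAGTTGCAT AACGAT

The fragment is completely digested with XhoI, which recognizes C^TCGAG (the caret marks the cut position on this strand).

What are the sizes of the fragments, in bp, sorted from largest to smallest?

124, 61, 27, 14 bp

XhoI sites (CTCGAG) start at positions 27, 41, 165.
XhoI cuts after the first base of each site, so after positions 27, 41, 165.
Linear molecule, 3 cuts → 4 fragments:
  1–27 → 27 bp
  28–41 → 14 bp
  42–165 → 124 bp
  166–226 → 61 bp
Sorted largest to smallest: 124, 61, 27, 14 bp.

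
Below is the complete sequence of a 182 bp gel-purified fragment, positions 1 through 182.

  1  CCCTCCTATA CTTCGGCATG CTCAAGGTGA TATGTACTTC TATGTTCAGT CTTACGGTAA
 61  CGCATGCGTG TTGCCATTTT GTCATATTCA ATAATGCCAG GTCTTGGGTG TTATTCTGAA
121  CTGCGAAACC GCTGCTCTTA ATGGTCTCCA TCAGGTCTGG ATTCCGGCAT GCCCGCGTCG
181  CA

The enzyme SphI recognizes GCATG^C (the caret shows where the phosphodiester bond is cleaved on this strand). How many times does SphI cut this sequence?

3

GCATGC occurs starting at positions 16, 62, 167.
SphI cuts at 3 sites.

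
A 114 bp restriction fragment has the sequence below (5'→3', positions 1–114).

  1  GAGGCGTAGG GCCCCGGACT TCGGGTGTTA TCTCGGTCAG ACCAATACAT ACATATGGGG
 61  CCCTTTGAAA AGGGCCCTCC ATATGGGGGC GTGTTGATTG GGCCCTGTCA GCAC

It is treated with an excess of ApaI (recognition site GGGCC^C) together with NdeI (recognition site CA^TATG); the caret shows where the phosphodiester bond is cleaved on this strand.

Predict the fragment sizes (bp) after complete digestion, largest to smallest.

ApaI sites (GGGCCC) start at positions 9, 58, 72, 100.
ApaI cuts after base 5 of each site (before the last base), so after positions 13, 62, 76, 104.
NdeI sites (CATATG) start at positions 52, 80.
NdeI cuts after base 2 of each site, so after positions 53, 81.
Combined cut positions: 13, 53, 62, 76, 81, 104.
Linear molecule, 6 cuts → 7 fragments:
  1–13 → 13 bp
  14–53 → 40 bp
  54–62 → 9 bp
  63–76 → 14 bp
  77–81 → 5 bp
  82–104 → 23 bp
  105–114 → 10 bp
Sorted largest to smallest: 40, 23, 14, 13, 10, 9, 5 bp.

40, 23, 14, 13, 10, 9, 5 bp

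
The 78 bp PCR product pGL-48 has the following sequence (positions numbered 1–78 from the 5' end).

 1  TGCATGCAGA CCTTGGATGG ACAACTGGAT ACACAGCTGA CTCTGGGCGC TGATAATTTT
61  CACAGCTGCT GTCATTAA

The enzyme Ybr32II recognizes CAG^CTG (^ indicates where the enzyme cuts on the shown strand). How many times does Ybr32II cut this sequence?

2

CAGCTG occurs starting at positions 34, 63.
Ybr32II cuts at 2 sites.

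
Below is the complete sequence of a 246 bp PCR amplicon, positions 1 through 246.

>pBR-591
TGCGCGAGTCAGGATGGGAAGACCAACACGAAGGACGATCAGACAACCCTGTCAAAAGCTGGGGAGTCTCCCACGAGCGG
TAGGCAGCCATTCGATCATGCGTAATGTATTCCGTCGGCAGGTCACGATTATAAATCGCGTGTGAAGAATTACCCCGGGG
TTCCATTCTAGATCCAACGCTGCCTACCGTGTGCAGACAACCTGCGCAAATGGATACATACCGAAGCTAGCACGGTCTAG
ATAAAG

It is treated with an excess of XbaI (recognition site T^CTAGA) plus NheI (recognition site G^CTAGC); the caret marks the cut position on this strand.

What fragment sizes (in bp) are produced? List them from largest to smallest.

XbaI sites (TCTAGA) start at positions 167, 236.
XbaI cuts after the first base of each site, so after positions 167, 236.
The NheI site (GCTAGC) starts at position 226.
NheI cuts after the first base of each site, so after position 226.
Combined cut positions: 167, 226, 236.
Linear molecule, 3 cuts → 4 fragments:
  1–167 → 167 bp
  168–226 → 59 bp
  227–236 → 10 bp
  237–246 → 10 bp
Sorted largest to smallest: 167, 59, 10, 10 bp.

167, 59, 10, 10 bp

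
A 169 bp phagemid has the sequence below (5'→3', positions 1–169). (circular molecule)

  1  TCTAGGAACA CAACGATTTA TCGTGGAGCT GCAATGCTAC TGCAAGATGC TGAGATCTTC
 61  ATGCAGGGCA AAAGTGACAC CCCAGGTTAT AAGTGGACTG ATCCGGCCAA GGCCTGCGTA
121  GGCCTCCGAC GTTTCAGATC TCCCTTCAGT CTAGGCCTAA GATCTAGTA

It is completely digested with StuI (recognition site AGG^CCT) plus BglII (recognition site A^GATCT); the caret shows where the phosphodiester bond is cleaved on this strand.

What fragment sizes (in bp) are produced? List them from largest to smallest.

62, 59, 19, 14, 10, 5 bp

StuI sites (AGGCCT) start at positions 110, 120, 153.
StuI cuts after base 3 of each site, so after positions 112, 122, 155.
BglII sites (AGATCT) start at positions 53, 136, 160.
BglII cuts after the first base of each site, so after positions 53, 136, 160.
Combined cut positions: 53, 112, 122, 136, 155, 160.
Circular molecule, 6 cuts → 6 fragments:
  54–112 → 59 bp
  113–122 → 10 bp
  123–136 → 14 bp
  137–155 → 19 bp
  156–160 → 5 bp
  161–169 then 1–53 → 9 + 53 = 62 bp
Sorted largest to smallest: 62, 59, 19, 14, 10, 5 bp.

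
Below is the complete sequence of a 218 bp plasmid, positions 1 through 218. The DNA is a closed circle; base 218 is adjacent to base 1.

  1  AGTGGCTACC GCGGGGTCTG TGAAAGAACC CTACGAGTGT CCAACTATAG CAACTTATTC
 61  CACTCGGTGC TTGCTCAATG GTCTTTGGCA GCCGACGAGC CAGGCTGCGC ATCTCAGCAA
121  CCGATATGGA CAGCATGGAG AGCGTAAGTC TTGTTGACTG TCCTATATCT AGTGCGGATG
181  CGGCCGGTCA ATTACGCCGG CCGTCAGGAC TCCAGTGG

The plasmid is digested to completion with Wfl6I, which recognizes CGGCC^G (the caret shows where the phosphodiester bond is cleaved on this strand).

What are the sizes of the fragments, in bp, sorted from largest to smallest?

201, 17 bp

Wfl6I sites (CGGCCG) start at positions 181, 198.
Wfl6I cuts after base 5 of each site (before the last base), so after positions 185, 202.
Circular molecule, 2 cuts → 2 fragments:
  186–202 → 17 bp
  203–218 then 1–185 → 16 + 185 = 201 bp
Sorted largest to smallest: 201, 17 bp.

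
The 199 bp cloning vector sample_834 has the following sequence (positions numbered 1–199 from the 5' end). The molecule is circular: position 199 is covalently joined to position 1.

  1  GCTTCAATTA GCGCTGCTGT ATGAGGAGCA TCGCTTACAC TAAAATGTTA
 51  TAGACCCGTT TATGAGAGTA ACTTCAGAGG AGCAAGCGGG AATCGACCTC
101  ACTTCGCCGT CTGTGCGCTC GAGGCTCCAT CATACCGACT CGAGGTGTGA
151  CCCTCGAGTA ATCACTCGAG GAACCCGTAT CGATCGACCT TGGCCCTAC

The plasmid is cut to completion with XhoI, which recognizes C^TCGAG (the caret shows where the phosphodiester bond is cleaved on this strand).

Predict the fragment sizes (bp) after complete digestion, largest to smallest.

152, 21, 14, 12 bp

XhoI sites (CTCGAG) start at positions 118, 139, 153, 165.
XhoI cuts after the first base of each site, so after positions 118, 139, 153, 165.
Circular molecule, 4 cuts → 4 fragments:
  119–139 → 21 bp
  140–153 → 14 bp
  154–165 → 12 bp
  166–199 then 1–118 → 34 + 118 = 152 bp
Sorted largest to smallest: 152, 21, 14, 12 bp.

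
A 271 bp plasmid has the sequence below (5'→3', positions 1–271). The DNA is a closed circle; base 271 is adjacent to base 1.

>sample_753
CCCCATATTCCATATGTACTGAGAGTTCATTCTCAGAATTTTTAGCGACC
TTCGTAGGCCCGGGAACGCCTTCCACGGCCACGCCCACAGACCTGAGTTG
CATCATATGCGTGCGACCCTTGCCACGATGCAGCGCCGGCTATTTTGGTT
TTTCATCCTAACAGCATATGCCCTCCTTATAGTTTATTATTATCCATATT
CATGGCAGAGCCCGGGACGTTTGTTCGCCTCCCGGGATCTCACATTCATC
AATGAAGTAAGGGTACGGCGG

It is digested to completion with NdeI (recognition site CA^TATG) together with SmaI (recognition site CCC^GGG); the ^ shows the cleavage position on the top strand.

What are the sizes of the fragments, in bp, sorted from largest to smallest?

61, 50, 49, 47, 44, 20 bp

NdeI sites (CATATG) start at positions 11, 104, 165.
NdeI cuts after base 2 of each site, so after positions 12, 105, 166.
SmaI sites (CCCGGG) start at positions 59, 211, 231.
SmaI cuts after base 3 of each site, so after positions 61, 213, 233.
Combined cut positions: 12, 61, 105, 166, 213, 233.
Circular molecule, 6 cuts → 6 fragments:
  13–61 → 49 bp
  62–105 → 44 bp
  106–166 → 61 bp
  167–213 → 47 bp
  214–233 → 20 bp
  234–271 then 1–12 → 38 + 12 = 50 bp
Sorted largest to smallest: 61, 50, 49, 47, 44, 20 bp.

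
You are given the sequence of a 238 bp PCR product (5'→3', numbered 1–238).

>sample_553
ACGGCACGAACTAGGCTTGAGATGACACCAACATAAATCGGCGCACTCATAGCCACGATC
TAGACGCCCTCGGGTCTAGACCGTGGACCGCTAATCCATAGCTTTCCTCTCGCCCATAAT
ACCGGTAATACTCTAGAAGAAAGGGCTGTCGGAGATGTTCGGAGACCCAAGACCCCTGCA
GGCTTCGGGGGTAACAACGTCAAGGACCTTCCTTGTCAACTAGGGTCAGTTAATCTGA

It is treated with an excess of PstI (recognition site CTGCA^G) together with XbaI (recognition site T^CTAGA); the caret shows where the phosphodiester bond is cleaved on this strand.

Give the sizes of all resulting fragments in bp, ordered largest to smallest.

59, 58, 57, 48, 16 bp

The PstI site (CTGCAG) starts at position 176.
PstI cuts after base 5 of each site (before the last base), so after position 180.
XbaI sites (TCTAGA) start at positions 59, 75, 132.
XbaI cuts after the first base of each site, so after positions 59, 75, 132.
Combined cut positions: 59, 75, 132, 180.
Linear molecule, 4 cuts → 5 fragments:
  1–59 → 59 bp
  60–75 → 16 bp
  76–132 → 57 bp
  133–180 → 48 bp
  181–238 → 58 bp
Sorted largest to smallest: 59, 58, 57, 48, 16 bp.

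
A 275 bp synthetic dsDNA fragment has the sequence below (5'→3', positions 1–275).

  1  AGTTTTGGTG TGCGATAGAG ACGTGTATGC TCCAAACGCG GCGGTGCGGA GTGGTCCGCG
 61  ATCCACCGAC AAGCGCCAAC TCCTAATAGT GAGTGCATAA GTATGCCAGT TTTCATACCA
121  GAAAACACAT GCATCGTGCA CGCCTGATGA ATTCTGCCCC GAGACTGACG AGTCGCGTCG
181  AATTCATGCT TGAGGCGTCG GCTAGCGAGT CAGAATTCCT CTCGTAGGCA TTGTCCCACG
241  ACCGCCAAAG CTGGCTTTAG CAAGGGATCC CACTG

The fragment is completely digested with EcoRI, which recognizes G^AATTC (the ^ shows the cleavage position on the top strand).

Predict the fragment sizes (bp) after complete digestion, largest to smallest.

EcoRI sites (GAATTC) start at positions 149, 180, 213.
EcoRI cuts after the first base of each site, so after positions 149, 180, 213.
Linear molecule, 3 cuts → 4 fragments:
  1–149 → 149 bp
  150–180 → 31 bp
  181–213 → 33 bp
  214–275 → 62 bp
Sorted largest to smallest: 149, 62, 33, 31 bp.

149, 62, 33, 31 bp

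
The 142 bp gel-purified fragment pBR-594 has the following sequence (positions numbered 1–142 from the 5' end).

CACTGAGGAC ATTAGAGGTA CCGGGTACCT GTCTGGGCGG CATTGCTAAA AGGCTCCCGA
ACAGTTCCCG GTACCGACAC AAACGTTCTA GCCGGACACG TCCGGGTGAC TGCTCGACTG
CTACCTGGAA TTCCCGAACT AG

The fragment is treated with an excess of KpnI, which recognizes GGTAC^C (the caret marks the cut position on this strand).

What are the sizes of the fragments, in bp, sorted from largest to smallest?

68, 46, 21, 7 bp

KpnI sites (GGTACC) start at positions 17, 24, 70.
KpnI cuts after base 5 of each site (before the last base), so after positions 21, 28, 74.
Linear molecule, 3 cuts → 4 fragments:
  1–21 → 21 bp
  22–28 → 7 bp
  29–74 → 46 bp
  75–142 → 68 bp
Sorted largest to smallest: 68, 46, 21, 7 bp.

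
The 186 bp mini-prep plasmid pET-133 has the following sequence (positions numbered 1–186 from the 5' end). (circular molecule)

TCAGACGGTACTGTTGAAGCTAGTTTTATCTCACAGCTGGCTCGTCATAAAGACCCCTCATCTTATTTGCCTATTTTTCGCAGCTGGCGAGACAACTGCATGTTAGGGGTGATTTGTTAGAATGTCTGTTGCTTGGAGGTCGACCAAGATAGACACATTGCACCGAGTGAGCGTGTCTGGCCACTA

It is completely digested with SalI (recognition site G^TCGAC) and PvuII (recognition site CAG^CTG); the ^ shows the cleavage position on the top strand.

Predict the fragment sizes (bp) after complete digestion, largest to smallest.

The SalI site (GTCGAC) starts at position 139.
SalI cuts after the first base of each site, so after position 139.
PvuII sites (CAGCTG) start at positions 34, 81.
PvuII cuts after base 3 of each site, so after positions 36, 83.
Combined cut positions: 36, 83, 139.
Circular molecule, 3 cuts → 3 fragments:
  37–83 → 47 bp
  84–139 → 56 bp
  140–186 then 1–36 → 47 + 36 = 83 bp
Sorted largest to smallest: 83, 56, 47 bp.

83, 56, 47 bp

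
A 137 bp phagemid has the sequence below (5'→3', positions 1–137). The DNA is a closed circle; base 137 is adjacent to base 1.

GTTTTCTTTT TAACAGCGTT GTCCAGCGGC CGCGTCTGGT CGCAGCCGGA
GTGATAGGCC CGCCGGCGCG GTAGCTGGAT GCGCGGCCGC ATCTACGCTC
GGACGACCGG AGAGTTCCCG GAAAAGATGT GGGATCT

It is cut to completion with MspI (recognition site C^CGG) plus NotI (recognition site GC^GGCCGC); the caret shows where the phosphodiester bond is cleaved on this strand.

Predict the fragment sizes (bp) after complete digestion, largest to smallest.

46, 23, 21, 19, 17, 11 bp

MspI sites (CCGG) start at positions 46, 63, 107, 118.
MspI cuts after the first base of each site, so after positions 46, 63, 107, 118.
NotI sites (GCGGCCGC) start at positions 26, 83.
NotI cuts after base 2 of each site, so after positions 27, 84.
Combined cut positions: 27, 46, 63, 84, 107, 118.
Circular molecule, 6 cuts → 6 fragments:
  28–46 → 19 bp
  47–63 → 17 bp
  64–84 → 21 bp
  85–107 → 23 bp
  108–118 → 11 bp
  119–137 then 1–27 → 19 + 27 = 46 bp
Sorted largest to smallest: 46, 23, 21, 19, 17, 11 bp.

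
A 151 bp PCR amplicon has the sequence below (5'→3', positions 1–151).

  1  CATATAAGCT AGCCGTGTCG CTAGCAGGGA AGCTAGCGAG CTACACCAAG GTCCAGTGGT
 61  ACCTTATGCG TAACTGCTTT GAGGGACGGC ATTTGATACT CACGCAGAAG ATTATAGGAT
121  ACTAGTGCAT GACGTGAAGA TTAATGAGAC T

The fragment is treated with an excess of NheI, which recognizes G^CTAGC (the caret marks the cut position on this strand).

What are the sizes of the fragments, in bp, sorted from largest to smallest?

NheI sites (GCTAGC) start at positions 8, 20, 32.
NheI cuts after the first base of each site, so after positions 8, 20, 32.
Linear molecule, 3 cuts → 4 fragments:
  1–8 → 8 bp
  9–20 → 12 bp
  21–32 → 12 bp
  33–151 → 119 bp
Sorted largest to smallest: 119, 12, 12, 8 bp.

119, 12, 12, 8 bp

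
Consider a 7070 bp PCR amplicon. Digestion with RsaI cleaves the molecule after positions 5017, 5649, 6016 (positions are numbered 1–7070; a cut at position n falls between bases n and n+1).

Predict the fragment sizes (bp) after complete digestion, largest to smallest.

5017, 1054, 632, 367 bp

Linear molecule, 3 cuts → 4 fragments:
  5017 − 0 = 5017 bp
  5649 − 5017 = 632 bp
  6016 − 5649 = 367 bp
  7070 − 6016 = 1054 bp
Sorted largest to smallest: 5017, 1054, 632, 367 bp.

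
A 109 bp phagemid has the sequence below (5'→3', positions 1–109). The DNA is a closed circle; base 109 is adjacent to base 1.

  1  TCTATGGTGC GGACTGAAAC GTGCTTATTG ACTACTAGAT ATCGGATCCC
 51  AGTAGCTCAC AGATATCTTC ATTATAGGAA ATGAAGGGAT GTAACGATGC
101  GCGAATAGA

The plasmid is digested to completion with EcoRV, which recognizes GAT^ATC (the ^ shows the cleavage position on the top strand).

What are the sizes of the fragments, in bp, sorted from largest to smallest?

85, 24 bp

EcoRV sites (GATATC) start at positions 38, 62.
EcoRV cuts after base 3 of each site, so after positions 40, 64.
Circular molecule, 2 cuts → 2 fragments:
  41–64 → 24 bp
  65–109 then 1–40 → 45 + 40 = 85 bp
Sorted largest to smallest: 85, 24 bp.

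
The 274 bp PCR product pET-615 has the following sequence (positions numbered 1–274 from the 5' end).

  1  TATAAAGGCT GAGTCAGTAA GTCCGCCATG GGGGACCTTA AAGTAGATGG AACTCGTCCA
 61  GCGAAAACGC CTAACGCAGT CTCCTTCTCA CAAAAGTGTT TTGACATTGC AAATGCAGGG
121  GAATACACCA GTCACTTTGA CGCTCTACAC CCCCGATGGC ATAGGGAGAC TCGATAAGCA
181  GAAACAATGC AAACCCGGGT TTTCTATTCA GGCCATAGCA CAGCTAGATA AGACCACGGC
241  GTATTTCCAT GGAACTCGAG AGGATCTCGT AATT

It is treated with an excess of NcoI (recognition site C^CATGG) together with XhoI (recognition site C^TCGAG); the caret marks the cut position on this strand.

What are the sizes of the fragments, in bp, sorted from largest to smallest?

NcoI sites (CCATGG) start at positions 26, 247.
NcoI cuts after the first base of each site, so after positions 26, 247.
The XhoI site (CTCGAG) starts at position 255.
XhoI cuts after the first base of each site, so after position 255.
Combined cut positions: 26, 247, 255.
Linear molecule, 3 cuts → 4 fragments:
  1–26 → 26 bp
  27–247 → 221 bp
  248–255 → 8 bp
  256–274 → 19 bp
Sorted largest to smallest: 221, 26, 19, 8 bp.

221, 26, 19, 8 bp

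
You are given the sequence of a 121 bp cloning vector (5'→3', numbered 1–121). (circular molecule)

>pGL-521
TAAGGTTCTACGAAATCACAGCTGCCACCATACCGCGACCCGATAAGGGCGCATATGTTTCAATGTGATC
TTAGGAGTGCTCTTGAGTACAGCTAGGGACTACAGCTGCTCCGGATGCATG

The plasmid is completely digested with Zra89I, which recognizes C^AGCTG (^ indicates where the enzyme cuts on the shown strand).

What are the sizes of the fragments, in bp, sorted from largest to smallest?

Zra89I sites (CAGCTG) start at positions 19, 103.
Zra89I cuts after the first base of each site, so after positions 19, 103.
Circular molecule, 2 cuts → 2 fragments:
  20–103 → 84 bp
  104–121 then 1–19 → 18 + 19 = 37 bp
Sorted largest to smallest: 84, 37 bp.

84, 37 bp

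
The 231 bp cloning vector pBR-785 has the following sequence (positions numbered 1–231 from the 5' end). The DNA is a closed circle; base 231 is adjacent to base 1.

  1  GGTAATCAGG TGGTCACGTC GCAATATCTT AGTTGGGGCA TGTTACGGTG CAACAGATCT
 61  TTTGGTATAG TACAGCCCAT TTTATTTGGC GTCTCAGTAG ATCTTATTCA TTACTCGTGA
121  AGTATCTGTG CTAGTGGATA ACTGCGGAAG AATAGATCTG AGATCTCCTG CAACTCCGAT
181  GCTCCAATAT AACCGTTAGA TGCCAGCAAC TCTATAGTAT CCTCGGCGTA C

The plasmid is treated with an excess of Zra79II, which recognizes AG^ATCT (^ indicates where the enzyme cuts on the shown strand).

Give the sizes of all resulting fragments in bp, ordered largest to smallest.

125, 55, 44, 7 bp

Zra79II sites (AGATCT) start at positions 55, 99, 154, 161.
Zra79II cuts after base 2 of each site, so after positions 56, 100, 155, 162.
Circular molecule, 4 cuts → 4 fragments:
  57–100 → 44 bp
  101–155 → 55 bp
  156–162 → 7 bp
  163–231 then 1–56 → 69 + 56 = 125 bp
Sorted largest to smallest: 125, 55, 44, 7 bp.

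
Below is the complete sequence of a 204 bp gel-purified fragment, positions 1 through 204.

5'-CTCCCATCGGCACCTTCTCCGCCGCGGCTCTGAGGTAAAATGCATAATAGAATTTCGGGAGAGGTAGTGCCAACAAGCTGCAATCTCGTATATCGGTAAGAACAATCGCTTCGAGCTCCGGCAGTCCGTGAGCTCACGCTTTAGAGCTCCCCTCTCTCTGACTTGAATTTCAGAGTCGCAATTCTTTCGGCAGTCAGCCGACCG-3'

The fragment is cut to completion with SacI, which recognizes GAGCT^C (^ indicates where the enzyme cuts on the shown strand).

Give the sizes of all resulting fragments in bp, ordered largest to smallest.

117, 56, 17, 14 bp

SacI sites (GAGCTC) start at positions 113, 130, 144.
SacI cuts after base 5 of each site (before the last base), so after positions 117, 134, 148.
Linear molecule, 3 cuts → 4 fragments:
  1–117 → 117 bp
  118–134 → 17 bp
  135–148 → 14 bp
  149–204 → 56 bp
Sorted largest to smallest: 117, 56, 17, 14 bp.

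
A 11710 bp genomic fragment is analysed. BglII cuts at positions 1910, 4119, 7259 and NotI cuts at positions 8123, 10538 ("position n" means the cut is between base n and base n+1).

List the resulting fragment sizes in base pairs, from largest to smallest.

3140, 2415, 2209, 1910, 1172, 864 bp

Combined cut positions (sorted): 1910, 4119, 7259, 8123, 10538.
Linear molecule, 5 cuts → 6 fragments:
  1910 − 0 = 1910 bp
  4119 − 1910 = 2209 bp
  7259 − 4119 = 3140 bp
  8123 − 7259 = 864 bp
  10538 − 8123 = 2415 bp
  11710 − 10538 = 1172 bp
Sorted largest to smallest: 3140, 2415, 2209, 1910, 1172, 864 bp.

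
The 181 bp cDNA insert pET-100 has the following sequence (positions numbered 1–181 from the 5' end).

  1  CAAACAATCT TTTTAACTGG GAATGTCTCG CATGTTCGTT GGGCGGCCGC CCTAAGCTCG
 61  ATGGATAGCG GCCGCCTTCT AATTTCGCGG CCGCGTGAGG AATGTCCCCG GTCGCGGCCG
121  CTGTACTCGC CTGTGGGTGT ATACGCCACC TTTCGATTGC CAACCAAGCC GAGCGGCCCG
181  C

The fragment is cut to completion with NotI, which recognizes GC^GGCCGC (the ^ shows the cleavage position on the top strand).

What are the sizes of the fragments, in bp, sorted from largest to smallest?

66, 44, 27, 25, 19 bp

NotI sites (GCGGCCGC) start at positions 43, 68, 87, 114.
NotI cuts after base 2 of each site, so after positions 44, 69, 88, 115.
Linear molecule, 4 cuts → 5 fragments:
  1–44 → 44 bp
  45–69 → 25 bp
  70–88 → 19 bp
  89–115 → 27 bp
  116–181 → 66 bp
Sorted largest to smallest: 66, 44, 27, 25, 19 bp.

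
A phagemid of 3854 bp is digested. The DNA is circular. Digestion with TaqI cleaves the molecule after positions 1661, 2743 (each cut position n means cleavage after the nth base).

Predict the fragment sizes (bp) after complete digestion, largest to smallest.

Circular molecule, 2 cuts → 2 fragments:
  2743 − 1661 = 1082 bp
  wrap: 3854 − 2743 + 1661 = 2772 bp
Sorted largest to smallest: 2772, 1082 bp.

2772, 1082 bp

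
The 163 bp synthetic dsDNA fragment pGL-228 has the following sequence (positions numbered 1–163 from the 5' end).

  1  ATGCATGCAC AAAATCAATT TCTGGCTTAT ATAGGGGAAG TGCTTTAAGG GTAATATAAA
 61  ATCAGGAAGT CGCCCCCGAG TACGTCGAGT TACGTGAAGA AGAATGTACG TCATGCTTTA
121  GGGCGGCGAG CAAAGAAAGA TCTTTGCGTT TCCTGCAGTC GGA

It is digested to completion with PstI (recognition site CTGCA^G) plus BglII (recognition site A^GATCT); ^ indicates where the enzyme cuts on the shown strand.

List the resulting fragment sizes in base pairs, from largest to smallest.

The PstI site (CTGCAG) starts at position 153.
PstI cuts after base 5 of each site (before the last base), so after position 157.
The BglII site (AGATCT) starts at position 138.
BglII cuts after the first base of each site, so after position 138.
Combined cut positions: 138, 157.
Linear molecule, 2 cuts → 3 fragments:
  1–138 → 138 bp
  139–157 → 19 bp
  158–163 → 6 bp
Sorted largest to smallest: 138, 19, 6 bp.

138, 19, 6 bp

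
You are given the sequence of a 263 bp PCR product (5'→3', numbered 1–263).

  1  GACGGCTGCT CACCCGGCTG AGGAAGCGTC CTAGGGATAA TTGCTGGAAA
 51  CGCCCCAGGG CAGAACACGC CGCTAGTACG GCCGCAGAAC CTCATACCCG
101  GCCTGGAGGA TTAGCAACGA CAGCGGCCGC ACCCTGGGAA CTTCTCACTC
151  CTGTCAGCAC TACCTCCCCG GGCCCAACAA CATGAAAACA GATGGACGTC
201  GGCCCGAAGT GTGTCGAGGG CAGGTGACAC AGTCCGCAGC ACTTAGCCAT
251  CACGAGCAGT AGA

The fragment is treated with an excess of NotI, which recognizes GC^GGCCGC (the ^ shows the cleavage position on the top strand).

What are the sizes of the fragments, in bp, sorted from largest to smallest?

The NotI site (GCGGCCGC) starts at position 123.
NotI cuts after base 2 of each site, so after position 124.
Linear molecule, 1 cut → 2 fragments:
  1–124 → 124 bp
  125–263 → 139 bp
Sorted largest to smallest: 139, 124 bp.

139, 124 bp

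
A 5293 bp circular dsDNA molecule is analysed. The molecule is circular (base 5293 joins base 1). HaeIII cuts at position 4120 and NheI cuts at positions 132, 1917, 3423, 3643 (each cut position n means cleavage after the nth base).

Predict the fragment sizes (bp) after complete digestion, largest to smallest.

1785, 1506, 1305, 477, 220 bp

Combined cut positions (sorted): 132, 1917, 3423, 3643, 4120.
Circular molecule, 5 cuts → 5 fragments:
  1917 − 132 = 1785 bp
  3423 − 1917 = 1506 bp
  3643 − 3423 = 220 bp
  4120 − 3643 = 477 bp
  wrap: 5293 − 4120 + 132 = 1305 bp
Sorted largest to smallest: 1785, 1506, 1305, 477, 220 bp.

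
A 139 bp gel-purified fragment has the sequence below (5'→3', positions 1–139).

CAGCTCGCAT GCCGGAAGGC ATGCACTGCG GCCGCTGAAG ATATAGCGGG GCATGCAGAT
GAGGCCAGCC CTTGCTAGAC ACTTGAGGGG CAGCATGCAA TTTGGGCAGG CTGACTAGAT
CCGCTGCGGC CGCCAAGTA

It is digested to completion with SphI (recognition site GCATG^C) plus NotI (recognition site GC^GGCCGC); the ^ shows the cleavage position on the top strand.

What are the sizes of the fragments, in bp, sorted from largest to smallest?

42, 30, 26, 12, 12, 11, 6 bp

SphI sites (GCATGC) start at positions 7, 19, 51, 93.
SphI cuts after base 5 of each site (before the last base), so after positions 11, 23, 55, 97.
NotI sites (GCGGCCGC) start at positions 28, 126.
NotI cuts after base 2 of each site, so after positions 29, 127.
Combined cut positions: 11, 23, 29, 55, 97, 127.
Linear molecule, 6 cuts → 7 fragments:
  1–11 → 11 bp
  12–23 → 12 bp
  24–29 → 6 bp
  30–55 → 26 bp
  56–97 → 42 bp
  98–127 → 30 bp
  128–139 → 12 bp
Sorted largest to smallest: 42, 30, 26, 12, 12, 11, 6 bp.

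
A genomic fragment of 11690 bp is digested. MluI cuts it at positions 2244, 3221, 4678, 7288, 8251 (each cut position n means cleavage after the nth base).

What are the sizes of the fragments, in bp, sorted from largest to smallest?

Linear molecule, 5 cuts → 6 fragments:
  2244 − 0 = 2244 bp
  3221 − 2244 = 977 bp
  4678 − 3221 = 1457 bp
  7288 − 4678 = 2610 bp
  8251 − 7288 = 963 bp
  11690 − 8251 = 3439 bp
Sorted largest to smallest: 3439, 2610, 2244, 1457, 977, 963 bp.

3439, 2610, 2244, 1457, 977, 963 bp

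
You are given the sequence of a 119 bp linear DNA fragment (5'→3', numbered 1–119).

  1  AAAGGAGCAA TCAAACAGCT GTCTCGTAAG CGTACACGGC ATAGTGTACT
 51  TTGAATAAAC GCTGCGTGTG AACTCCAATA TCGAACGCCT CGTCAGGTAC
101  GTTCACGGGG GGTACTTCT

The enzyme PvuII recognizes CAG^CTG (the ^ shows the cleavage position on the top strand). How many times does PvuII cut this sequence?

1

CAGCTG occurs starting at position 16.
PvuII cuts at 1 site.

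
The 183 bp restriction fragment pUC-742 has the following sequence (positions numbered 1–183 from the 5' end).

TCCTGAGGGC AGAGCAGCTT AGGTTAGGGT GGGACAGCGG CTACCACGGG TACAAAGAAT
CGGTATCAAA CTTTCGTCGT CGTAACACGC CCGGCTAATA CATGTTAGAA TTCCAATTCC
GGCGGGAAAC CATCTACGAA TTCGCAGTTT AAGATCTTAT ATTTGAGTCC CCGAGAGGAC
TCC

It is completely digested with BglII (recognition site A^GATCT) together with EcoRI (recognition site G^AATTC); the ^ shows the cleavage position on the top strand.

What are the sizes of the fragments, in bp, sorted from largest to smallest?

108, 31, 30, 14 bp

The BglII site (AGATCT) starts at position 152.
BglII cuts after the first base of each site, so after position 152.
EcoRI sites (GAATTC) start at positions 108, 138.
EcoRI cuts after the first base of each site, so after positions 108, 138.
Combined cut positions: 108, 138, 152.
Linear molecule, 3 cuts → 4 fragments:
  1–108 → 108 bp
  109–138 → 30 bp
  139–152 → 14 bp
  153–183 → 31 bp
Sorted largest to smallest: 108, 31, 30, 14 bp.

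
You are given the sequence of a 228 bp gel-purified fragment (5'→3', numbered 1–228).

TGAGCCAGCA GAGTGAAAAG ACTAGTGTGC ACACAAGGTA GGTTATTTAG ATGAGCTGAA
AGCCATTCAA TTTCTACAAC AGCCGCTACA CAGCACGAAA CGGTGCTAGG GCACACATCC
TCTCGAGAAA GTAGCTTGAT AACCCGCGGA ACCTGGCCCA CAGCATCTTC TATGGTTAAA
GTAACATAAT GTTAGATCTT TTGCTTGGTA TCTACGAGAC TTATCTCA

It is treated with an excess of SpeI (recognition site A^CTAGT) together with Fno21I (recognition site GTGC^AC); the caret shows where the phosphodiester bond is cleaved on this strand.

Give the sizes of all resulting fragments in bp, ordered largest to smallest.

198, 21, 9 bp

The SpeI site (ACTAGT) starts at position 21.
SpeI cuts after the first base of each site, so after position 21.
The Fno21I site (GTGCAC) starts at position 27.
Fno21I cuts after base 4 of each site, so after position 30.
Combined cut positions: 21, 30.
Linear molecule, 2 cuts → 3 fragments:
  1–21 → 21 bp
  22–30 → 9 bp
  31–228 → 198 bp
Sorted largest to smallest: 198, 21, 9 bp.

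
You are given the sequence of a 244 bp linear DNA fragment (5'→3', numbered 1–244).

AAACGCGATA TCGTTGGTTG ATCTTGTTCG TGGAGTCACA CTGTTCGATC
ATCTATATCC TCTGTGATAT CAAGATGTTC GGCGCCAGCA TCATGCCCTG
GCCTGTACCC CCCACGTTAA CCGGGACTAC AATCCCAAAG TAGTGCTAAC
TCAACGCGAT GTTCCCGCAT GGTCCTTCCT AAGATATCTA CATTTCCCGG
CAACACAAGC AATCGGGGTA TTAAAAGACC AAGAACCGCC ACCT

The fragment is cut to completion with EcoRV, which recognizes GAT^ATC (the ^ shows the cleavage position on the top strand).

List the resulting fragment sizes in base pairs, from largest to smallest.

EcoRV sites (GATATC) start at positions 7, 66, 183.
EcoRV cuts after base 3 of each site, so after positions 9, 68, 185.
Linear molecule, 3 cuts → 4 fragments:
  1–9 → 9 bp
  10–68 → 59 bp
  69–185 → 117 bp
  186–244 → 59 bp
Sorted largest to smallest: 117, 59, 59, 9 bp.

117, 59, 59, 9 bp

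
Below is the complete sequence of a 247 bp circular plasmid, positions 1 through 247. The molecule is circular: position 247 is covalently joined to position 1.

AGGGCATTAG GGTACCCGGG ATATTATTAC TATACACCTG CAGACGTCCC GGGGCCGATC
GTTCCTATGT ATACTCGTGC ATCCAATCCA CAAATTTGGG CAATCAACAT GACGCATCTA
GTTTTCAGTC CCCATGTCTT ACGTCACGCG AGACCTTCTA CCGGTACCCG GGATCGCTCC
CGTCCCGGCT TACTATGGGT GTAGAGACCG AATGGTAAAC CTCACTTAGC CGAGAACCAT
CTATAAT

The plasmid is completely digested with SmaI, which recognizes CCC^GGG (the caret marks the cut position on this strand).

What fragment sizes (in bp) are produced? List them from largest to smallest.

119, 95, 33 bp

SmaI sites (CCCGGG) start at positions 15, 48, 167.
SmaI cuts after base 3 of each site, so after positions 17, 50, 169.
Circular molecule, 3 cuts → 3 fragments:
  18–50 → 33 bp
  51–169 → 119 bp
  170–247 then 1–17 → 78 + 17 = 95 bp
Sorted largest to smallest: 119, 95, 33 bp.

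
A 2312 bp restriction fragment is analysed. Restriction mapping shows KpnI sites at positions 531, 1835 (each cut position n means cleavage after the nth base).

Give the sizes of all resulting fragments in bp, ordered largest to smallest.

1304, 531, 477 bp

Linear molecule, 2 cuts → 3 fragments:
  531 − 0 = 531 bp
  1835 − 531 = 1304 bp
  2312 − 1835 = 477 bp
Sorted largest to smallest: 1304, 531, 477 bp.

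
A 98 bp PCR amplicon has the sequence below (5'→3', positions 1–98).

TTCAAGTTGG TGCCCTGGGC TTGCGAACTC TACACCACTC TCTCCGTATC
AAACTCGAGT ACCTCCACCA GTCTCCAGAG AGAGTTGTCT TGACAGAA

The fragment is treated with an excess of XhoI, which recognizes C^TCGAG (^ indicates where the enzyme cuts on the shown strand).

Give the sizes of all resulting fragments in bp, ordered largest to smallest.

The XhoI site (CTCGAG) starts at position 54.
XhoI cuts after the first base of each site, so after position 54.
Linear molecule, 1 cut → 2 fragments:
  1–54 → 54 bp
  55–98 → 44 bp
Sorted largest to smallest: 54, 44 bp.

54, 44 bp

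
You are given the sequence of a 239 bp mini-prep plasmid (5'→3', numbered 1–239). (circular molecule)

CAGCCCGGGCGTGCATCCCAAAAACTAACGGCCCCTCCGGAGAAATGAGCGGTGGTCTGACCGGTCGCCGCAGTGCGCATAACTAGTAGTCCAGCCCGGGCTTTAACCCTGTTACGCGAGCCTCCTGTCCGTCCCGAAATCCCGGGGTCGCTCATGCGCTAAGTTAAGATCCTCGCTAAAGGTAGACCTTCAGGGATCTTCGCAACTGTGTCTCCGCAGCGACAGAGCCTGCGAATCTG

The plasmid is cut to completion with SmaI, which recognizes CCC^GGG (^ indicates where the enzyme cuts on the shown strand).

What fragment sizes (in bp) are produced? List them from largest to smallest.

102, 91, 46 bp

SmaI sites (CCCGGG) start at positions 4, 95, 141.
SmaI cuts after base 3 of each site, so after positions 6, 97, 143.
Circular molecule, 3 cuts → 3 fragments:
  7–97 → 91 bp
  98–143 → 46 bp
  144–239 then 1–6 → 96 + 6 = 102 bp
Sorted largest to smallest: 102, 91, 46 bp.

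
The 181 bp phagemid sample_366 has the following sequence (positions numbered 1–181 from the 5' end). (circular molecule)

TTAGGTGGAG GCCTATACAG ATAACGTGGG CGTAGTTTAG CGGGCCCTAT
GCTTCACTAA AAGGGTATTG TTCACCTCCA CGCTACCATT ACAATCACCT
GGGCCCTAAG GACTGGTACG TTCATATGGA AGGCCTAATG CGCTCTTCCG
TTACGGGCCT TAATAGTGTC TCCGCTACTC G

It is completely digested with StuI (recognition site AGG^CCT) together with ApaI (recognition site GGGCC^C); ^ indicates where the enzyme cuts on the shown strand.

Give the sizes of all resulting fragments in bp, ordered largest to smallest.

59, 59, 35, 28 bp

StuI sites (AGGCCT) start at positions 9, 131.
StuI cuts after base 3 of each site, so after positions 11, 133.
ApaI sites (GGGCCC) start at positions 42, 101.
ApaI cuts after base 5 of each site (before the last base), so after positions 46, 105.
Combined cut positions: 11, 46, 105, 133.
Circular molecule, 4 cuts → 4 fragments:
  12–46 → 35 bp
  47–105 → 59 bp
  106–133 → 28 bp
  134–181 then 1–11 → 48 + 11 = 59 bp
Sorted largest to smallest: 59, 59, 35, 28 bp.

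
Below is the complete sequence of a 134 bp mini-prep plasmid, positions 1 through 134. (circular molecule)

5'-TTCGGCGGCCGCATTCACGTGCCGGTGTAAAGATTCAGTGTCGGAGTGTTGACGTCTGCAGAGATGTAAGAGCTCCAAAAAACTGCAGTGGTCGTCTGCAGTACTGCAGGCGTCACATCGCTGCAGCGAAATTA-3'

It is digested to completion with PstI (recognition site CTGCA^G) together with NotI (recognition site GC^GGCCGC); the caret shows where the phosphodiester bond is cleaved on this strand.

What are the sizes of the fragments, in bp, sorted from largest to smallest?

PstI sites (CTGCAG) start at positions 56, 83, 96, 104, 121.
PstI cuts after base 5 of each site (before the last base), so after positions 60, 87, 100, 108, 125.
The NotI site (GCGGCCGC) starts at position 5.
NotI cuts after base 2 of each site, so after position 6.
Combined cut positions: 6, 60, 87, 100, 108, 125.
Circular molecule, 6 cuts → 6 fragments:
  7–60 → 54 bp
  61–87 → 27 bp
  88–100 → 13 bp
  101–108 → 8 bp
  109–125 → 17 bp
  126–134 then 1–6 → 9 + 6 = 15 bp
Sorted largest to smallest: 54, 27, 17, 15, 13, 8 bp.

54, 27, 17, 15, 13, 8 bp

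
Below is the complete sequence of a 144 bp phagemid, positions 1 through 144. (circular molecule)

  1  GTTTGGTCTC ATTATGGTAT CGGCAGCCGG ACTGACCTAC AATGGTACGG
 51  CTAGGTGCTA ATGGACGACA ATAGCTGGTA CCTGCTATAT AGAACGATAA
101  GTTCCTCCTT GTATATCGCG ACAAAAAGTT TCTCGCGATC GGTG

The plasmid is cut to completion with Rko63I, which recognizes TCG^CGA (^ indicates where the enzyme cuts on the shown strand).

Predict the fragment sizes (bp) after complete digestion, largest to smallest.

Rko63I sites (TCGCGA) start at positions 116, 133.
Rko63I cuts after base 3 of each site, so after positions 118, 135.
Circular molecule, 2 cuts → 2 fragments:
  119–135 → 17 bp
  136–144 then 1–118 → 9 + 118 = 127 bp
Sorted largest to smallest: 127, 17 bp.

127, 17 bp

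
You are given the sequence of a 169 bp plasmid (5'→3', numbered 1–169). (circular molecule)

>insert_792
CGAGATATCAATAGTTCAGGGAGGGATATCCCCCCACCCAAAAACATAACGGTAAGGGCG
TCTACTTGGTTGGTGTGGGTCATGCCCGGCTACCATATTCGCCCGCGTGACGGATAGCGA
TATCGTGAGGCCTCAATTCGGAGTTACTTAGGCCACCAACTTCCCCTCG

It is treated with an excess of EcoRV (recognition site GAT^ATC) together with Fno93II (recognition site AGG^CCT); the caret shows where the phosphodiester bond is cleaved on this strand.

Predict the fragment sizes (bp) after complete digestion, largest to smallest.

94, 45, 21, 9 bp

EcoRV sites (GATATC) start at positions 4, 25, 119.
EcoRV cuts after base 3 of each site, so after positions 6, 27, 121.
The Fno93II site (AGGCCT) starts at position 128.
Fno93II cuts after base 3 of each site, so after position 130.
Combined cut positions: 6, 27, 121, 130.
Circular molecule, 4 cuts → 4 fragments:
  7–27 → 21 bp
  28–121 → 94 bp
  122–130 → 9 bp
  131–169 then 1–6 → 39 + 6 = 45 bp
Sorted largest to smallest: 94, 45, 21, 9 bp.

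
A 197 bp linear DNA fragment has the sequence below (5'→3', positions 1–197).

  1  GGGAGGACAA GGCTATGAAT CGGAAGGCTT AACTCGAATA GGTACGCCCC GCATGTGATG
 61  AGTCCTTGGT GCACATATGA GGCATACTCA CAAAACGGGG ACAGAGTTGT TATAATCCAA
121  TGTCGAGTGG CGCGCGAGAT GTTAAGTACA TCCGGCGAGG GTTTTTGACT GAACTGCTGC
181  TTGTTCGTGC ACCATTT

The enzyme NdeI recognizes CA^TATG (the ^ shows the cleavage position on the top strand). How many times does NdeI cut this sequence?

CATATG occurs starting at position 74.
NdeI cuts at 1 site.

1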